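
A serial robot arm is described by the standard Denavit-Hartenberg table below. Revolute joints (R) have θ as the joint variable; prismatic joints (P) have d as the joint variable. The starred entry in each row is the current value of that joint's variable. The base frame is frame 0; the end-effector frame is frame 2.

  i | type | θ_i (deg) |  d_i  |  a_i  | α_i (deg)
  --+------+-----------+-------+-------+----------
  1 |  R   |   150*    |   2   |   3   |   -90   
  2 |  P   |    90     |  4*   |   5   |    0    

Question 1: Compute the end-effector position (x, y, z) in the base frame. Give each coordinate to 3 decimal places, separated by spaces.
after link 1: o_1 = (-2.5981, 1.5000, 2.0000)
after link 2: o_2 = (-4.5981, -1.9641, -3.0000)

-4.598 -1.964 -3.000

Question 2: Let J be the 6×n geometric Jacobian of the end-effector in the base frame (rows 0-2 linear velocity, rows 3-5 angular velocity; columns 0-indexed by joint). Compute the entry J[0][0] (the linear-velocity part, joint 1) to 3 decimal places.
1.964

axis z_0 = ẑ; lever o_n−o_0 = (-4.5981,-1.9641,-3.0000)
cross product → J_v[:, 0] = (1.9641,-4.5981,0.0000)
J_ω[:, 0] = z_0
entry J[0][0] = 1.9641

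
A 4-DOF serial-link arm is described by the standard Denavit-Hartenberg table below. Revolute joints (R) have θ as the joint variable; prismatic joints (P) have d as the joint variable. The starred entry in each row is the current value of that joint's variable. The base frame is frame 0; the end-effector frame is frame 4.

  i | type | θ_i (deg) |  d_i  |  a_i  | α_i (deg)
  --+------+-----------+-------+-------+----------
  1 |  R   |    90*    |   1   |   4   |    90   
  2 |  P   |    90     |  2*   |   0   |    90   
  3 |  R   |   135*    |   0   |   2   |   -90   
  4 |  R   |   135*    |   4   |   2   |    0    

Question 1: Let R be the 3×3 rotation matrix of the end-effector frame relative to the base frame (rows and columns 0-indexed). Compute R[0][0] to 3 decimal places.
End-effector x-axis (col 0 of R) = (-0.5000,-0.7071,0.5000)
R[0][0] = -0.5000

-0.500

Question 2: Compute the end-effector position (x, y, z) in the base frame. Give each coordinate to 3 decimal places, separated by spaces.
after link 1: o_1 = (0.0000, 4.0000, 1.0000)
after link 2: o_2 = (2.0000, 4.0000, 1.0000)
after link 3: o_3 = (3.4142, 4.0000, -0.4142)
after link 4: o_4 = (-0.4142, 2.5858, -2.2426)

-0.414 2.586 -2.243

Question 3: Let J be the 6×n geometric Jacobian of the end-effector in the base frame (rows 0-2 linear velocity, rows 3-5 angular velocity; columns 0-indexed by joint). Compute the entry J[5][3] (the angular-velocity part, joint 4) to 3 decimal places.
axis z_3 = (-0.7071,0.0000,-0.7071); lever o_n−o_3 = (-3.8284,-1.4142,-1.8284)
cross product → J_v[:, 3] = (-1.0000,1.4142,1.0000)
J_ω[:, 3] = z_3
entry J[5][3] = -0.7071

-0.707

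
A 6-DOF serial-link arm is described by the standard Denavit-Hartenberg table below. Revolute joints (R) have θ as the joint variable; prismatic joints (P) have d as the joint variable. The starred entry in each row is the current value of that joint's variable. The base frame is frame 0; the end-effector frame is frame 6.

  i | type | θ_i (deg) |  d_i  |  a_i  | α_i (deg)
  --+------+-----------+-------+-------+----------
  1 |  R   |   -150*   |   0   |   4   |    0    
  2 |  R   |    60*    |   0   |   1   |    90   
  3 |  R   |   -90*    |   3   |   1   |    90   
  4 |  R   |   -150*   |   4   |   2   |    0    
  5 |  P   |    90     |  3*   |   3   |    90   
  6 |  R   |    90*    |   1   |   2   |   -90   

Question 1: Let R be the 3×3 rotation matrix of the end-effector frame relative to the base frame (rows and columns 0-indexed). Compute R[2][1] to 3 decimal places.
End-effector y-axis (col 1 of R) = (-0.5000,-0.0000,-0.8660)
R[2][1] = -0.8660

-0.866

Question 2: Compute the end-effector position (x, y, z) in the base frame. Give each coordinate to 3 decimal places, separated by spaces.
-2.366 6.000 0.098

after link 1: o_1 = (-3.4641, -2.0000, 0.0000)
after link 2: o_2 = (-3.4641, -3.0000, 0.0000)
after link 3: o_3 = (-6.4641, -3.0000, -1.0000)
after link 4: o_4 = (-5.4641, 1.0000, 0.7321)
after link 5: o_5 = (-2.8660, 4.0000, -0.7679)
after link 6: o_6 = (-2.3660, 6.0000, 0.0981)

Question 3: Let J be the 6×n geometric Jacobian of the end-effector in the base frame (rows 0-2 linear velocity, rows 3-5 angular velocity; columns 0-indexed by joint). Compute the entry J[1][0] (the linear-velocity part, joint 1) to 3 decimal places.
axis z_0 = ẑ; lever o_n−o_0 = (-2.3660,6.0000,0.0981)
cross product → J_v[:, 0] = (-6.0000,-2.3660,0.0000)
J_ω[:, 0] = z_0
entry J[1][0] = -2.3660

-2.366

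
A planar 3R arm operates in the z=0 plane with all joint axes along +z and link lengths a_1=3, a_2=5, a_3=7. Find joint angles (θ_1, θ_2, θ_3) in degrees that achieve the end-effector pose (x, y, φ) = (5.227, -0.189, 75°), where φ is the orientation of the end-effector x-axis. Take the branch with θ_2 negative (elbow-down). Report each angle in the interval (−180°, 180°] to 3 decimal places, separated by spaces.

-44.981 -30.029 150.010

wrist centre = target − a_3·(cos φ, sin φ) = (3.4153, -6.9505)
cos θ_2 = (59.9732−3²−5²)/(2·3·5) = 0.8658; θ_2 = -30.0288° (elbow-down)
β = atan2(-6.9505,3.4153) = -63.8318°; ψ = atan2(-2.5022,7.3289) = -18.8506°
θ_1 = β − ψ = -44.9812°
θ_3 = φ − θ_1 − θ_2 = 150.0100° (wrapped to (-180°,180°])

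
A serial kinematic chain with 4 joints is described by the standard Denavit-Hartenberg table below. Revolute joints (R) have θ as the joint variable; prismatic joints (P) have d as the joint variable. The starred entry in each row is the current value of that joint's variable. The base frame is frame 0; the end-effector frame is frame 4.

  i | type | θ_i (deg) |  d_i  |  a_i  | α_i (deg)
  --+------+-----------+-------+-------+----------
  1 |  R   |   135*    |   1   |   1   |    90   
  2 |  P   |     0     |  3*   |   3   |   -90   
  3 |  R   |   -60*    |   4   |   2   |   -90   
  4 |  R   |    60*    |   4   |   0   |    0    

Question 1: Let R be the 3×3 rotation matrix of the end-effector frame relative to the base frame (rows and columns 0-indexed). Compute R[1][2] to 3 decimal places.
0.259

End-effector z-axis (col 2 of R) = (-0.9659,0.2588,0.0000)
R[1][2] = 0.2588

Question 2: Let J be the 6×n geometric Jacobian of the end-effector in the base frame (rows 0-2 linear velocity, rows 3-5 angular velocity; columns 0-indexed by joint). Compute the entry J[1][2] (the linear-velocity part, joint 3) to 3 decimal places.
axis z_2 = (0.0000,0.0000,1.0000); lever o_n−o_2 = (-3.3461,2.9671,4.0000)
cross product → J_v[:, 2] = (-2.9671,-3.3461,0.0000)
J_ω[:, 2] = z_2
entry J[1][2] = -3.3461

-3.346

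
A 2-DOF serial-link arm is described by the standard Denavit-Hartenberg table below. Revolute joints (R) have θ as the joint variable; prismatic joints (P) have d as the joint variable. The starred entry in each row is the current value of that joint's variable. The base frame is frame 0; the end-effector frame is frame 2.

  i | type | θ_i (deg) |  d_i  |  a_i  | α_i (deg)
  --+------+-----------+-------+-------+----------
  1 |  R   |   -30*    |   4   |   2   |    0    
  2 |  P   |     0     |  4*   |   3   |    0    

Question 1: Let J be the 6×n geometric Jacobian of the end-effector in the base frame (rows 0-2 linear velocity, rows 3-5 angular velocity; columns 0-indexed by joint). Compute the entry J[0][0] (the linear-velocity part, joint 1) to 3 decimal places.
axis z_0 = ẑ; lever o_n−o_0 = (4.3301,-2.5000,8.0000)
cross product → J_v[:, 0] = (2.5000,4.3301,-0.0000)
J_ω[:, 0] = z_0
entry J[0][0] = 2.5000

2.500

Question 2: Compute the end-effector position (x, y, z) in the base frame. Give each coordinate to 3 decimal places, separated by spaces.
after link 1: o_1 = (1.7321, -1.0000, 4.0000)
after link 2: o_2 = (4.3301, -2.5000, 8.0000)

4.330 -2.500 8.000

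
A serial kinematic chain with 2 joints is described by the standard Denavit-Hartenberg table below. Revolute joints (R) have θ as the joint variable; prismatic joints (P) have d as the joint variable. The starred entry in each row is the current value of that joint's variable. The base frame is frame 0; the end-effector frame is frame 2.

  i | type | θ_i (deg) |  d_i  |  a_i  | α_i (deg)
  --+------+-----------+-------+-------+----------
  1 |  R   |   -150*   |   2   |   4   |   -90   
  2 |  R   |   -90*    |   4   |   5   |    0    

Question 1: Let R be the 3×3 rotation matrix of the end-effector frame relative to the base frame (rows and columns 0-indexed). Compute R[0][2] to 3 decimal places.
End-effector z-axis (col 2 of R) = (0.5000,-0.8660,0.0000)
R[0][2] = 0.5000

0.500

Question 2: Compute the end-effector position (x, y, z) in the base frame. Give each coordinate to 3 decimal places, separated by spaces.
after link 1: o_1 = (-3.4641, -2.0000, 2.0000)
after link 2: o_2 = (-1.4641, -5.4641, 7.0000)

-1.464 -5.464 7.000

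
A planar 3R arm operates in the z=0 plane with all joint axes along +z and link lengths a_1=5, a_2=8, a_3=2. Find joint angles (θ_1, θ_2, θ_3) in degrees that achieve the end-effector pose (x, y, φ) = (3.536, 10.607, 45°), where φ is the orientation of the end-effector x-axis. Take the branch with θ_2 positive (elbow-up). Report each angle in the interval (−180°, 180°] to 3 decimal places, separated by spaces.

wrist centre = target − a_3·(cos φ, sin φ) = (2.1218, 9.1928)
cos θ_2 = (89.0093−5²−8²)/(2·5·8) = 0.0001; θ_2 = 89.9933° (elbow-up)
β = atan2(9.1928,2.1218) = 77.0032°; ψ = atan2(8.0000,5.0009) = 57.9898°
θ_1 = β − ψ = 19.0133°
θ_3 = φ − θ_1 − θ_2 = -64.0067° (wrapped to (-180°,180°])

19.013 89.993 -64.007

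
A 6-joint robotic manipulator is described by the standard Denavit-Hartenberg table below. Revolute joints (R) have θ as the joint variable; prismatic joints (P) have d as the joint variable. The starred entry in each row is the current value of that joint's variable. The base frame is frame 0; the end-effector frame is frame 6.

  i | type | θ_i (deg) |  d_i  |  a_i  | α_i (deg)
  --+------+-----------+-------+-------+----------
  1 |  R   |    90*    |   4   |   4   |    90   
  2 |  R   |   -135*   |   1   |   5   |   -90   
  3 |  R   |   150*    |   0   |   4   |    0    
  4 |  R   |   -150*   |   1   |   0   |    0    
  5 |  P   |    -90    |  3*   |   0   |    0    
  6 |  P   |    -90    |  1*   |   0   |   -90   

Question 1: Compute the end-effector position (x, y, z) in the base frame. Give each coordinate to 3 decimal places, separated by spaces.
-1.000 6.449 -0.622

after link 1: o_1 = (0.0000, 4.0000, 4.0000)
after link 2: o_2 = (1.0000, 0.4645, 0.4645)
after link 3: o_3 = (-1.0000, 2.9140, 2.9140)
after link 4: o_4 = (-1.0000, 3.6211, 2.2068)
after link 5: o_5 = (-1.0000, 5.7424, 0.0855)
after link 6: o_6 = (-1.0000, 6.4495, -0.6216)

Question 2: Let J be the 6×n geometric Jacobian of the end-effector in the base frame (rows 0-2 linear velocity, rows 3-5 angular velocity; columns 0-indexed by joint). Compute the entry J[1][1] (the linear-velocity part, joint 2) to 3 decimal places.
axis z_1 = (1.0000,-0.0000,0.0000); lever o_n−o_1 = (-1.0000,2.4495,-4.6216)
cross product → J_v[:, 1] = (0.0000,4.6216,2.4495)
J_ω[:, 1] = z_1
entry J[1][1] = 4.6216

4.622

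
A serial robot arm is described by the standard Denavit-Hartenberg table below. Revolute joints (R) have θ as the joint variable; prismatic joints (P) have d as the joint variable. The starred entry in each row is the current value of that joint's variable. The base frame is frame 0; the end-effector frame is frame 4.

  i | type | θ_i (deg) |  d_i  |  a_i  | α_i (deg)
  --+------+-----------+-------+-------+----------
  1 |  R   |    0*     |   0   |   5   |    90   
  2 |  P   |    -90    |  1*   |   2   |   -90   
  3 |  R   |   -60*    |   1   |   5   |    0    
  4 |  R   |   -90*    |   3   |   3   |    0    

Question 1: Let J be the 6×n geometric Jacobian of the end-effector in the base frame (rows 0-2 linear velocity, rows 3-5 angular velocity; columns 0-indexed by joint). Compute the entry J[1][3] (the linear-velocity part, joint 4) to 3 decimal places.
axis z_3 = (1.0000,-0.0000,0.0000); lever o_n−o_3 = (3.0000,-1.5000,2.5981)
cross product → J_v[:, 3] = (-0.0000,-2.5981,-1.5000)
J_ω[:, 3] = z_3
entry J[1][3] = -2.5981

-2.598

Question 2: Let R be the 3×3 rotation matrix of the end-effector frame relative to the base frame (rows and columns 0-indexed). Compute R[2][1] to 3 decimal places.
-0.500

End-effector y-axis (col 1 of R) = (-0.0000,-0.8660,-0.5000)
R[2][1] = -0.5000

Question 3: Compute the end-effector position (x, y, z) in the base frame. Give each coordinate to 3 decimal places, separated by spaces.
after link 1: o_1 = (5.0000, 0.0000, 0.0000)
after link 2: o_2 = (5.0000, -1.0000, -2.0000)
after link 3: o_3 = (6.0000, -5.3301, -4.5000)
after link 4: o_4 = (9.0000, -6.8301, -1.9019)

9.000 -6.830 -1.902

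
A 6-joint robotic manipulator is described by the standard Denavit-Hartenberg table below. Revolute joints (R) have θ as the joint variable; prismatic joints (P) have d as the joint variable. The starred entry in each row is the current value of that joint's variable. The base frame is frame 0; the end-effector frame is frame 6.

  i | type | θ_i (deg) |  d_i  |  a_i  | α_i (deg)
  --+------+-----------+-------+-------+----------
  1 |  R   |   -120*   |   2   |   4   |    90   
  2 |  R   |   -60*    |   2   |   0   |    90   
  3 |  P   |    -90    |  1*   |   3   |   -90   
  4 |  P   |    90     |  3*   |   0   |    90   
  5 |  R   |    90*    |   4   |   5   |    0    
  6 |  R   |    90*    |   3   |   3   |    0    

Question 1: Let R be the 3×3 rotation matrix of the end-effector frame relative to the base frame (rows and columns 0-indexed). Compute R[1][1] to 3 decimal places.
0.433

End-effector y-axis (col 1 of R) = (0.2500,0.4330,0.8660)
R[1][1] = 0.4330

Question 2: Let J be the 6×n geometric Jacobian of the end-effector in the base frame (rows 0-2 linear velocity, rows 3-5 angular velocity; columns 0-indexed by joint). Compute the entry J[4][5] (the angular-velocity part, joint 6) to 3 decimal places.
axis z_5 = (0.8660,-0.5000,-0.0000); lever o_n−o_5 = (3.8971,0.7500,-1.5000)
cross product → J_v[:, 5] = (0.7500,1.2990,2.5981)
J_ω[:, 5] = z_5
entry J[4][5] = -0.5000

-0.500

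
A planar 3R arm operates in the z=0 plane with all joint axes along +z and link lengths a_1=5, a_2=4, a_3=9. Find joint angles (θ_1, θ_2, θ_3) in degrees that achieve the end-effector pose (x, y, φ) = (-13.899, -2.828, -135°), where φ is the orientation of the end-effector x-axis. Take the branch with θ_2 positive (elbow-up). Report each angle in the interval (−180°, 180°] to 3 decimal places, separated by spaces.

wrist centre = target − a_3·(cos φ, sin φ) = (-7.5350, 3.5360)
cos θ_2 = (69.2798−5²−4²)/(2·5·4) = 0.7070; θ_2 = 45.0090° (elbow-up)
β = atan2(3.5360,-7.5350) = 154.8608°; ψ = atan2(2.8289,7.8280) = 19.8688°
θ_1 = β − ψ = 134.9920°
θ_3 = φ − θ_1 − θ_2 = 44.9990° (wrapped to (-180°,180°])

134.992 45.009 44.999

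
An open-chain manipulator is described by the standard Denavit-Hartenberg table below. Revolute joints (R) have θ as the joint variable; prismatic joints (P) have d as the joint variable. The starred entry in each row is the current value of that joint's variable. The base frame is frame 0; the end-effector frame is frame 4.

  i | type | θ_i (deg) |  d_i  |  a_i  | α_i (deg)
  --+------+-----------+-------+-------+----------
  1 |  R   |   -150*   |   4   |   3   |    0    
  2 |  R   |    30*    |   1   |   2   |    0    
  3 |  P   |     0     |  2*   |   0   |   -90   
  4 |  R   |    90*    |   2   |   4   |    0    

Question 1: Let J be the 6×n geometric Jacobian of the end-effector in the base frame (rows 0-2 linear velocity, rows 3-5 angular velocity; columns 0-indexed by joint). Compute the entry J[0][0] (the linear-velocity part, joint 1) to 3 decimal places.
4.232

axis z_0 = ẑ; lever o_n−o_0 = (-1.8660,-4.2321,3.0000)
cross product → J_v[:, 0] = (4.2321,-1.8660,0.0000)
J_ω[:, 0] = z_0
entry J[0][0] = 4.2321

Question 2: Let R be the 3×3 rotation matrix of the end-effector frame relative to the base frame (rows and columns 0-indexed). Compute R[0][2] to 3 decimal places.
End-effector z-axis (col 2 of R) = (0.8660,-0.5000,0.0000)
R[0][2] = 0.8660

0.866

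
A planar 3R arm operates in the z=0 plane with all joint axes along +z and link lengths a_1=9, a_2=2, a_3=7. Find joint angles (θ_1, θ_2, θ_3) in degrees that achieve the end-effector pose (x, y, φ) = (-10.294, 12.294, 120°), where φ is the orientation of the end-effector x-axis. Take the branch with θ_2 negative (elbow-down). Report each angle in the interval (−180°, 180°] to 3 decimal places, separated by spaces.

wrist centre = target − a_3·(cos φ, sin φ) = (-6.7940, 6.2318)
cos θ_2 = (84.9940−9²−2²)/(2·9·2) = -0.0002; θ_2 = -90.0095° (elbow-down)
β = atan2(6.2318,-6.7940) = 137.4713°; ψ = atan2(-2.0000,8.9997) = -12.5293°
θ_1 = β − ψ = 150.0005°
θ_3 = φ − θ_1 − θ_2 = 60.0089° (wrapped to (-180°,180°])

150.001 -90.009 60.009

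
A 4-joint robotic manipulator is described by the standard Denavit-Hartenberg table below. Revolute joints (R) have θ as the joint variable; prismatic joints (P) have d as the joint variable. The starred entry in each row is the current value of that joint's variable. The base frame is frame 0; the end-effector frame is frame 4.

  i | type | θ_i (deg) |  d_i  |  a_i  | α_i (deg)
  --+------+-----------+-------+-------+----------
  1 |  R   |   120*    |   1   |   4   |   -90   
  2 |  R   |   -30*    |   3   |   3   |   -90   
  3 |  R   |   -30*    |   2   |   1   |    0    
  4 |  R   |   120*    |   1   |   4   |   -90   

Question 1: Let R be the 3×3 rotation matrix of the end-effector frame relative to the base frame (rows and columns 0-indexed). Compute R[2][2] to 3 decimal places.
End-effector z-axis (col 2 of R) = (0.4330,-0.7500,-0.5000)
R[2][2] = -0.5000

-0.500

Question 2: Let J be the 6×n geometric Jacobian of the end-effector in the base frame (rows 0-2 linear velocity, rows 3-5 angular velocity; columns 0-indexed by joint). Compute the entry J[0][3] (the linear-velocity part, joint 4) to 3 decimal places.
1.732

axis z_3 = (-0.2500,0.4330,-0.8660); lever o_n−o_3 = (3.2141,2.4330,-0.8660)
cross product → J_v[:, 3] = (1.7321,-3.0000,-2.0000)
J_ω[:, 3] = z_3
entry J[0][3] = 1.7321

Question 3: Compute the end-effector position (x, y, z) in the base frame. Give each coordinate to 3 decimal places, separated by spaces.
-3.991 7.913 0.335

after link 1: o_1 = (-2.0000, 3.4641, 1.0000)
after link 2: o_2 = (-5.8971, 4.2141, 2.5000)
after link 3: o_3 = (-7.2051, 5.4796, 1.2010)
after link 4: o_4 = (-3.9910, 7.9127, 0.3349)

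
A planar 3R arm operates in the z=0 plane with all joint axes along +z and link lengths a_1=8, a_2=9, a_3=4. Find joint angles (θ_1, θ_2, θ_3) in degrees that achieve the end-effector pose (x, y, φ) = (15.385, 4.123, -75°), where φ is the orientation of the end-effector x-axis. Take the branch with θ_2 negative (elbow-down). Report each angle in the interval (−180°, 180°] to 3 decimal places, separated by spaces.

wrist centre = target − a_3·(cos φ, sin φ) = (14.3497, 7.9867)
cos θ_2 = (269.7020−8²−9²)/(2·8·9) = 0.8660; θ_2 = -30.0045° (elbow-down)
β = atan2(7.9867,14.3497) = 29.0992°; ψ = atan2(-4.5006,15.7939) = -15.9054°
θ_1 = β − ψ = 45.0046°
θ_3 = φ − θ_1 − θ_2 = -90.0001° (wrapped to (-180°,180°])

45.005 -30.004 -90.000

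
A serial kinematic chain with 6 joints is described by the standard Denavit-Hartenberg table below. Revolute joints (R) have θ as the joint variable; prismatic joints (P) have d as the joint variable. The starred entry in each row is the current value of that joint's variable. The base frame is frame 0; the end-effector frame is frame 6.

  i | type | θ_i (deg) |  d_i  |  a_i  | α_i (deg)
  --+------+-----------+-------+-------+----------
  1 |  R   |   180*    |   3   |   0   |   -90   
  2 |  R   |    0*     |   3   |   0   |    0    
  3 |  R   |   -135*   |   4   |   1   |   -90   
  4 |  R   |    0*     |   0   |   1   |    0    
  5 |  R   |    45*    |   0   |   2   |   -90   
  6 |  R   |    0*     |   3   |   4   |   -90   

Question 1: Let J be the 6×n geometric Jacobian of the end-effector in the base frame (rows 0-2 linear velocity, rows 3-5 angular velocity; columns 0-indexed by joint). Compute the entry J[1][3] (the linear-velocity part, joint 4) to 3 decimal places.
axis z_3 = (-0.7071,0.0000,0.7071); lever o_n−o_3 = (2.2071,6.3640,2.2071)
cross product → J_v[:, 3] = (-4.5000,3.1213,-4.5000)
J_ω[:, 3] = z_3
entry J[1][3] = 3.1213

3.121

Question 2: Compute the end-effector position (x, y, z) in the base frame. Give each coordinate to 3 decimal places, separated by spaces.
after link 1: o_1 = (0.0000, 0.0000, 3.0000)
after link 2: o_2 = (-0.0000, -3.0000, 3.0000)
after link 3: o_3 = (0.7071, -7.0000, 3.7071)
after link 4: o_4 = (1.4142, -7.0000, 4.4142)
after link 5: o_5 = (2.4142, -5.5858, 5.4142)
after link 6: o_6 = (2.9142, -0.6360, 5.9142)

2.914 -0.636 5.914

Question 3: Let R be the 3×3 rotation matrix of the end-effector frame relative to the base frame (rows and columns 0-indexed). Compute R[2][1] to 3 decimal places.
End-effector y-axis (col 1 of R) = (0.5000,-0.7071,0.5000)
R[2][1] = 0.5000

0.500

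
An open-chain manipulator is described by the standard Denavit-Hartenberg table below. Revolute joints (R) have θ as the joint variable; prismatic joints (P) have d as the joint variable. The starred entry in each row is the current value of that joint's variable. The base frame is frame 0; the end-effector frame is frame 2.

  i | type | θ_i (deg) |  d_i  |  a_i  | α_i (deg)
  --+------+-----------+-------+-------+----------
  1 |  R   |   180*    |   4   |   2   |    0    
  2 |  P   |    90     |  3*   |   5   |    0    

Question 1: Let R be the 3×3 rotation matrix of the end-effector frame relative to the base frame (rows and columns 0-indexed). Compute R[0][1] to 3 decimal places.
1.000

End-effector y-axis (col 1 of R) = (1.0000,-0.0000,0.0000)
R[0][1] = 1.0000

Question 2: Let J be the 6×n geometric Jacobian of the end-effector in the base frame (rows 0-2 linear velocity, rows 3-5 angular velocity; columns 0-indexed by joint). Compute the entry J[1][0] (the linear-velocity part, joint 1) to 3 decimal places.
axis z_0 = ẑ; lever o_n−o_0 = (-2.0000,-5.0000,7.0000)
cross product → J_v[:, 0] = (5.0000,-2.0000,0.0000)
J_ω[:, 0] = z_0
entry J[1][0] = -2.0000

-2.000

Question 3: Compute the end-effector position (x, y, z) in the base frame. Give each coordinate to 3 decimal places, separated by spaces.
-2.000 -5.000 7.000

after link 1: o_1 = (-2.0000, 0.0000, 4.0000)
after link 2: o_2 = (-2.0000, -5.0000, 7.0000)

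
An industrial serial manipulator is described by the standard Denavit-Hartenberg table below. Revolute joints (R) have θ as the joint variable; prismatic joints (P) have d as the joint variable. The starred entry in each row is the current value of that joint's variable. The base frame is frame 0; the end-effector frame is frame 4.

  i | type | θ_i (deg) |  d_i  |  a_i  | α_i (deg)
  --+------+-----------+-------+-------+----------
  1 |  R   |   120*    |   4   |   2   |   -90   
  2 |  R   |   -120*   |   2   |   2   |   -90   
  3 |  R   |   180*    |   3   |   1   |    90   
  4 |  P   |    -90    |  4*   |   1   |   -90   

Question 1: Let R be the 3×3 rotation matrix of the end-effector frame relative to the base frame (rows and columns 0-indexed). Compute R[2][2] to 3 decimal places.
-0.866

End-effector z-axis (col 2 of R) = (-0.2500,0.4330,-0.8660)
R[2][2] = -0.8660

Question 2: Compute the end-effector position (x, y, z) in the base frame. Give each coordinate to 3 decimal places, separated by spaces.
after link 1: o_1 = (-1.0000, 1.7321, 4.0000)
after link 2: o_2 = (-2.2321, -0.1340, 5.7321)
after link 3: o_3 = (-3.7811, 2.5490, 6.3660)
after link 4: o_4 = (0.1160, 3.7990, 5.8660)

0.116 3.799 5.866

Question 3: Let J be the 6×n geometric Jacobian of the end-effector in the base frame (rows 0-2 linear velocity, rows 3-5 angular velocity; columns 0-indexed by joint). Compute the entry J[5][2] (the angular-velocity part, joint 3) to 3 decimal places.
axis z_2 = (-0.4330,0.7500,0.5000); lever o_n−o_2 = (2.3481,3.9330,0.1340)
cross product → J_v[:, 2] = (-1.8660,1.2321,-3.4641)
J_ω[:, 2] = z_2
entry J[5][2] = 0.5000

0.500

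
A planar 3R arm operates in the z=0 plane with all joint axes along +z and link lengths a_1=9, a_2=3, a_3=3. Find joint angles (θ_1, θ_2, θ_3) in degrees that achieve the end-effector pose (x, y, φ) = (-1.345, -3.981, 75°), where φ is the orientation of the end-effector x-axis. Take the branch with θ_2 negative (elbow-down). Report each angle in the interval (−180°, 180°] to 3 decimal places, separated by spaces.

wrist centre = target − a_3·(cos φ, sin φ) = (-2.1215, -6.8788)
cos θ_2 = (51.8182−9²−3²)/(2·9·3) = -0.7071; θ_2 = -134.9971° (elbow-down)
β = atan2(-6.8788,-2.1215) = -107.1401°; ψ = atan2(-2.1214,6.8788) = -17.1398°
θ_1 = β − ψ = -90.0002°
θ_3 = φ − θ_1 − θ_2 = -60.0026° (wrapped to (-180°,180°])

-90.000 -134.997 -60.003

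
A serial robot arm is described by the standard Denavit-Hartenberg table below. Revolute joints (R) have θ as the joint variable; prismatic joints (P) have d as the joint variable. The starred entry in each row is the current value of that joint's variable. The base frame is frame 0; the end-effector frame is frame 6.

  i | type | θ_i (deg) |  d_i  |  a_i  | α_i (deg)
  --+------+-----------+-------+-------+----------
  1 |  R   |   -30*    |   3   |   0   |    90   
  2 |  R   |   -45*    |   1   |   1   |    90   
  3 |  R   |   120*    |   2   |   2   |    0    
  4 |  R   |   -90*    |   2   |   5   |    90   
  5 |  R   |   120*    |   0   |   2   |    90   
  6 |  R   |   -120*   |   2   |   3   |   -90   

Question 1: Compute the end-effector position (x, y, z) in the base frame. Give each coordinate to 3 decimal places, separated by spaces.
-4.796 -6.726 -3.893

after link 1: o_1 = (0.0000, 0.0000, 3.0000)
after link 2: o_2 = (0.1124, -1.2196, 2.2929)
after link 3: o_3 = (-2.5908, -1.6589, 1.5858)
after link 4: o_4 = (-2.4139, -4.6478, -2.8903)
after link 5: o_5 = (-3.7549, -3.2962, -3.5027)
after link 6: o_6 = (-4.7964, -6.7260, -3.8926)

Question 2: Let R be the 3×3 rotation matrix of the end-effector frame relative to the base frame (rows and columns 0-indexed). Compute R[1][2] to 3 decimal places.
0.299

End-effector z-axis (col 2 of R) = (-0.9503,0.2986,-0.0884)
R[1][2] = 0.2986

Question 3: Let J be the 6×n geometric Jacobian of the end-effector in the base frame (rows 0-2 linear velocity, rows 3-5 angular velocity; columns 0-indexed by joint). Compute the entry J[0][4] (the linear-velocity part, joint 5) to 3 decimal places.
-1.309

axis z_4 = (0.7392,0.5732,-0.3536); lever o_n−o_4 = (-2.3826,-2.0782,-1.0023)
cross product → J_v[:, 4] = (-1.3093,1.5833,-0.1704)
J_ω[:, 4] = z_4
entry J[0][4] = -1.3093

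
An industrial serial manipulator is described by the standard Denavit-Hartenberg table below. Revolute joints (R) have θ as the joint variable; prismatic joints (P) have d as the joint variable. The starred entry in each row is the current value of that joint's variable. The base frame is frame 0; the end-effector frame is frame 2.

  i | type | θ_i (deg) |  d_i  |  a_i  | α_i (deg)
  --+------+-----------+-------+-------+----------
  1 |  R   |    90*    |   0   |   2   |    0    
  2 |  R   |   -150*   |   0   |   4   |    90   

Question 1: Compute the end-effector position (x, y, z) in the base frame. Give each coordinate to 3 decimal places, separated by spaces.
2.000 -1.464 0.000

after link 1: o_1 = (0.0000, 2.0000, 0.0000)
after link 2: o_2 = (2.0000, -1.4641, 0.0000)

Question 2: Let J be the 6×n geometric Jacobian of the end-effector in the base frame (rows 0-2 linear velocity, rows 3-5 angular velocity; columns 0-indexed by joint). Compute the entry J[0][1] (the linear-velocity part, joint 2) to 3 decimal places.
3.464

axis z_1 = (0.0000,0.0000,1.0000); lever o_n−o_1 = (2.0000,-3.4641,0.0000)
cross product → J_v[:, 1] = (3.4641,2.0000,-0.0000)
J_ω[:, 1] = z_1
entry J[0][1] = 3.4641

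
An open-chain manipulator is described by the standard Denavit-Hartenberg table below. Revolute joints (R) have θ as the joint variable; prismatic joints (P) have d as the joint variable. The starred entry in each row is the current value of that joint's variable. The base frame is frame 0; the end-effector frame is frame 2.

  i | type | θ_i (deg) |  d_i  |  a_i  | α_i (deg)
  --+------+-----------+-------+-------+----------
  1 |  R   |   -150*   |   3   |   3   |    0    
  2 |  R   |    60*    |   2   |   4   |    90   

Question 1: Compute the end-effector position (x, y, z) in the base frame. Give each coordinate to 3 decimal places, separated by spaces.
-2.598 -5.500 5.000

after link 1: o_1 = (-2.5981, -1.5000, 3.0000)
after link 2: o_2 = (-2.5981, -5.5000, 5.0000)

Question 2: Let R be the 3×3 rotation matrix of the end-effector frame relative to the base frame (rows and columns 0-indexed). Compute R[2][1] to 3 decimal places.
End-effector y-axis (col 1 of R) = (0.0000,-0.0000,1.0000)
R[2][1] = 1.0000

1.000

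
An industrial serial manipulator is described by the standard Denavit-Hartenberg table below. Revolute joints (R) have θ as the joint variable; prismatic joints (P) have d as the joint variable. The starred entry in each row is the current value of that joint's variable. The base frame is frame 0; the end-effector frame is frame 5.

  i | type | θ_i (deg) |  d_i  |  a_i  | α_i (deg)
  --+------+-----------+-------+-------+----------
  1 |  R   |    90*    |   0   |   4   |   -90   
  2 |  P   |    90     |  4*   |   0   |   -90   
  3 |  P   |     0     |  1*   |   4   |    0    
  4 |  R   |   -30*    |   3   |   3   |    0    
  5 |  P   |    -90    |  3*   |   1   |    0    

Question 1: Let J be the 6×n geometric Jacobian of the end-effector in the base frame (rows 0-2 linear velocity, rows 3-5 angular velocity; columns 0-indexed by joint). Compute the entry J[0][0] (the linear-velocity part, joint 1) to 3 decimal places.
axis z_0 = ẑ; lever o_n−o_0 = (-6.3660,-3.0000,-6.0981)
cross product → J_v[:, 0] = (3.0000,-6.3660,0.0000)
J_ω[:, 0] = z_0
entry J[0][0] = 3.0000

3.000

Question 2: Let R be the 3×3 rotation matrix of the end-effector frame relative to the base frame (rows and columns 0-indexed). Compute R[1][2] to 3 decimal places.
End-effector z-axis (col 2 of R) = (-0.0000,-1.0000,-0.0000)
R[1][2] = -1.0000

-1.000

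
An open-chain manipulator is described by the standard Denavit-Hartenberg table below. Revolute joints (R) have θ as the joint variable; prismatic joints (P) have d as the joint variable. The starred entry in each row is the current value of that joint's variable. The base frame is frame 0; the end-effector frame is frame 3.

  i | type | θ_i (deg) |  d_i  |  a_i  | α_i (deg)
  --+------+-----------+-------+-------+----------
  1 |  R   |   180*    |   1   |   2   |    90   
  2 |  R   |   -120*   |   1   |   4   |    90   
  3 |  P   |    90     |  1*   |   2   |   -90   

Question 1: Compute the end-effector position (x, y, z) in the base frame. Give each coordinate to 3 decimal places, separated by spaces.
0.866 3.000 -1.964

after link 1: o_1 = (-2.0000, 0.0000, 1.0000)
after link 2: o_2 = (-0.0000, 1.0000, -2.4641)
after link 3: o_3 = (0.8660, 3.0000, -1.9641)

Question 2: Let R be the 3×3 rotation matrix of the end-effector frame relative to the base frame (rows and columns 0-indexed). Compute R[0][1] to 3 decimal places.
-0.866

End-effector y-axis (col 1 of R) = (-0.8660,0.0000,-0.5000)
R[0][1] = -0.8660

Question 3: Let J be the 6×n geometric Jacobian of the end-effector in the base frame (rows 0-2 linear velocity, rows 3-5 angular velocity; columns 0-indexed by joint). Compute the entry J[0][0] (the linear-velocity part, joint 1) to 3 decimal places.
-3.000

axis z_0 = ẑ; lever o_n−o_0 = (0.8660,3.0000,-1.9641)
cross product → J_v[:, 0] = (-3.0000,0.8660,0.0000)
J_ω[:, 0] = z_0
entry J[0][0] = -3.0000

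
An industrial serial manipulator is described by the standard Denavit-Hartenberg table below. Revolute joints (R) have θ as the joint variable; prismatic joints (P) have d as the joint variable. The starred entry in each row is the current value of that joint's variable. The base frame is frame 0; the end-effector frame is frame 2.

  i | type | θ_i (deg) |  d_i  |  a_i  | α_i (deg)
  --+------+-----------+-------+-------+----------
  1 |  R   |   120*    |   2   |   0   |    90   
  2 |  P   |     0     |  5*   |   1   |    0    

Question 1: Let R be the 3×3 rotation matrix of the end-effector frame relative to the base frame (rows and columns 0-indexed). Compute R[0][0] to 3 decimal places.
End-effector x-axis (col 0 of R) = (-0.5000,0.8660,0.0000)
R[0][0] = -0.5000

-0.500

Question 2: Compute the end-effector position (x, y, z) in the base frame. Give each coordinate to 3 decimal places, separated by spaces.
after link 1: o_1 = (0.0000, 0.0000, 2.0000)
after link 2: o_2 = (3.8301, 3.3660, 2.0000)

3.830 3.366 2.000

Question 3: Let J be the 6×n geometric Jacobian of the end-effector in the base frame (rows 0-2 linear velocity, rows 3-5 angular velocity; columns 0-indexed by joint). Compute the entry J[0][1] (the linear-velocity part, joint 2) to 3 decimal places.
prismatic axis z_1 = (0.8660,0.5000,0.0000)
J_v[:, 1] = z_1; J_ω[:, 1] = (0,0,0)
entry J[0][1] = 0.8660

0.866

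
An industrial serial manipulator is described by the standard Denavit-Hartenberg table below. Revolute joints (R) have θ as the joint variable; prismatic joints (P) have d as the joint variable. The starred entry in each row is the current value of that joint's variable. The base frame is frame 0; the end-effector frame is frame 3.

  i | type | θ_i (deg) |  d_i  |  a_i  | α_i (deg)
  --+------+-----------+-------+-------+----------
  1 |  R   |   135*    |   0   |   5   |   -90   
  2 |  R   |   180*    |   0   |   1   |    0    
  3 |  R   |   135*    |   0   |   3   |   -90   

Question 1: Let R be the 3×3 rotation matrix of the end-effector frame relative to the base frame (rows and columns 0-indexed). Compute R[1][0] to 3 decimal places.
0.500

End-effector x-axis (col 0 of R) = (-0.5000,0.5000,0.7071)
R[1][0] = 0.5000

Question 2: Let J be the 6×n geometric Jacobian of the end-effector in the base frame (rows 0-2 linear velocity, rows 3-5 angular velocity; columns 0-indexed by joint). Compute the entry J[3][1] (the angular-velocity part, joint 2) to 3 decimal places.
-0.707

axis z_1 = (-0.7071,-0.7071,0.0000); lever o_n−o_1 = (-0.7929,0.7929,2.1213)
cross product → J_v[:, 1] = (-1.5000,1.5000,-1.1213)
J_ω[:, 1] = z_1
entry J[3][1] = -0.7071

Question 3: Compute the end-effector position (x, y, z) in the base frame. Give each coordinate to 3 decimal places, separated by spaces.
after link 1: o_1 = (-3.5355, 3.5355, 0.0000)
after link 2: o_2 = (-2.8284, 2.8284, -0.0000)
after link 3: o_3 = (-4.3284, 4.3284, 2.1213)

-4.328 4.328 2.121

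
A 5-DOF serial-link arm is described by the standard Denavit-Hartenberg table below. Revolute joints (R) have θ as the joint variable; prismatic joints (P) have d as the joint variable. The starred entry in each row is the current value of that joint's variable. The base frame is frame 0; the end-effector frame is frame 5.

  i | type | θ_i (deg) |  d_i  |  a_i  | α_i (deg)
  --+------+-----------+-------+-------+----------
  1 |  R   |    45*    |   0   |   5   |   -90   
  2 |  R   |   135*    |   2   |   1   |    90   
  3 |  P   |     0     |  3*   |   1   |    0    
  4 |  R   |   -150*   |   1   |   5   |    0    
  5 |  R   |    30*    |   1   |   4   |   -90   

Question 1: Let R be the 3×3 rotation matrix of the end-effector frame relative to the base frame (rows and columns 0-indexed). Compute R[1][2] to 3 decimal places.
End-effector z-axis (col 2 of R) = (-0.0795,-0.7866,-0.6124)
R[1][2] = -0.7866

-0.787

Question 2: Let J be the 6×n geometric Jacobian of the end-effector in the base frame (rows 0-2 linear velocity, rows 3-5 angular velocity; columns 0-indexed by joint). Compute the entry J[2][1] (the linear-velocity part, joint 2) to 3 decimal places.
axis z_1 = (-0.7071,0.7071,0.0000); lever o_n−o_1 = (7.4681,1.8620,-0.4737)
cross product → J_v[:, 1] = (-0.3349,-0.3349,-6.5974)
J_ω[:, 1] = z_1
entry J[2][1] = -6.5974

-6.597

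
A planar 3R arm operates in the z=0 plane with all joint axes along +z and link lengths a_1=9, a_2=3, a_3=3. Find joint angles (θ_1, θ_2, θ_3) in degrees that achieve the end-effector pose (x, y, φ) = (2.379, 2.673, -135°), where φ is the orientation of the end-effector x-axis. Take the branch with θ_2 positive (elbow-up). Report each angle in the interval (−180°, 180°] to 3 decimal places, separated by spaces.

33.622 149.992 41.386

wrist centre = target − a_3·(cos φ, sin φ) = (4.5003, 4.7943)
cos θ_2 = (43.2384−9²−3²)/(2·9·3) = -0.8660; θ_2 = 149.9920° (elbow-up)
β = atan2(4.7943,4.5003) = 46.8117°; ψ = atan2(1.5004,6.4021) = 13.1894°
θ_1 = β − ψ = 33.6223°
θ_3 = φ − θ_1 − θ_2 = 41.3857° (wrapped to (-180°,180°])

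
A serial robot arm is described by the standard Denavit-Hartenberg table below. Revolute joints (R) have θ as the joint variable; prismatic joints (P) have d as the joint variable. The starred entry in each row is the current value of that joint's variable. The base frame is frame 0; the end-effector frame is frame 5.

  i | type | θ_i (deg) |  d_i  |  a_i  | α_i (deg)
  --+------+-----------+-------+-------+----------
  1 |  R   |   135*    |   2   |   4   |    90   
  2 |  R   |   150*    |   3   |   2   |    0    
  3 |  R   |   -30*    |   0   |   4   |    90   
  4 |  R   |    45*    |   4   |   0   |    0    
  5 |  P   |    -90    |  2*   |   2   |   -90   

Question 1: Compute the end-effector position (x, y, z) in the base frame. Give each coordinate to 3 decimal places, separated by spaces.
after link 1: o_1 = (-2.8284, 2.8284, 2.0000)
after link 2: o_2 = (0.5176, 3.7250, 3.0000)
after link 3: o_3 = (1.9319, 2.3108, 6.4641)
after link 4: o_4 = (-0.5176, 4.7603, 8.4641)
after link 5: o_5 = (-2.2424, 4.4850, 10.6888)

-2.242 4.485 10.689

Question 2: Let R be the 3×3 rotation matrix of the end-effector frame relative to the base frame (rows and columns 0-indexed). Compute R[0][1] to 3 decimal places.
End-effector y-axis (col 1 of R) = (0.6124,-0.6124,-0.5000)
R[0][1] = 0.6124

0.612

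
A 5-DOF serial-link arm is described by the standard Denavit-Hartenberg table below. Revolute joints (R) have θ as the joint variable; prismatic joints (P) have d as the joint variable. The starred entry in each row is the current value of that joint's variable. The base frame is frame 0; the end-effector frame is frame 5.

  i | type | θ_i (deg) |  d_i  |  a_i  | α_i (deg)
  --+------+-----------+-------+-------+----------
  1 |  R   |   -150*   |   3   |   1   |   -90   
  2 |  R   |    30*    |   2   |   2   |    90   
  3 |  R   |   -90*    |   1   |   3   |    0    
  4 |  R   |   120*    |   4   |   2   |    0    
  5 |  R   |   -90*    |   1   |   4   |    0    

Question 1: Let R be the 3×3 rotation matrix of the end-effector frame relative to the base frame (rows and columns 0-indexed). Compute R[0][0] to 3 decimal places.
End-effector x-axis (col 0 of R) = (-0.8080,0.5335,-0.2500)
R[0][0] = -0.8080

-0.808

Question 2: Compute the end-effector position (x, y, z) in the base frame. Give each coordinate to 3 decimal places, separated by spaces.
after link 1: o_1 = (-0.8660, -0.5000, 3.0000)
after link 2: o_2 = (-1.3660, -3.0981, 2.0000)
after link 3: o_3 = (-3.2990, -0.7500, 2.8660)
after link 4: o_4 = (-5.8301, -3.3660, 5.4641)
after link 5: o_5 = (-9.4952, -1.4821, 5.3301)

-9.495 -1.482 5.330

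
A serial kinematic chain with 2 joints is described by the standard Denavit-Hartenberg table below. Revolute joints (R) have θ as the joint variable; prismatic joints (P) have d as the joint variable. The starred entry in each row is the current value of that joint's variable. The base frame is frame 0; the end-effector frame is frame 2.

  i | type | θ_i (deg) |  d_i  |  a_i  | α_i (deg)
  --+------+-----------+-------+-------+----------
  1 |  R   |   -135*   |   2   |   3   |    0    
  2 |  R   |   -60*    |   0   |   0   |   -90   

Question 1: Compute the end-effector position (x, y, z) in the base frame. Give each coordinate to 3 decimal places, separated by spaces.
after link 1: o_1 = (-2.1213, -2.1213, 2.0000)
after link 2: o_2 = (-2.1213, -2.1213, 2.0000)

-2.121 -2.121 2.000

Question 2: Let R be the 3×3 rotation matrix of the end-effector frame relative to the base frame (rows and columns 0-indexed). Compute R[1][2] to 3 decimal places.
End-effector z-axis (col 2 of R) = (-0.2588,-0.9659,0.0000)
R[1][2] = -0.9659

-0.966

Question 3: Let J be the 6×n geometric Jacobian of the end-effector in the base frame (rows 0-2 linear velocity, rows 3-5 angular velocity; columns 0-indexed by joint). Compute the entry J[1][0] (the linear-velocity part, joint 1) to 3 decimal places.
axis z_0 = ẑ; lever o_n−o_0 = (-2.1213,-2.1213,2.0000)
cross product → J_v[:, 0] = (2.1213,-2.1213,0.0000)
J_ω[:, 0] = z_0
entry J[1][0] = -2.1213

-2.121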